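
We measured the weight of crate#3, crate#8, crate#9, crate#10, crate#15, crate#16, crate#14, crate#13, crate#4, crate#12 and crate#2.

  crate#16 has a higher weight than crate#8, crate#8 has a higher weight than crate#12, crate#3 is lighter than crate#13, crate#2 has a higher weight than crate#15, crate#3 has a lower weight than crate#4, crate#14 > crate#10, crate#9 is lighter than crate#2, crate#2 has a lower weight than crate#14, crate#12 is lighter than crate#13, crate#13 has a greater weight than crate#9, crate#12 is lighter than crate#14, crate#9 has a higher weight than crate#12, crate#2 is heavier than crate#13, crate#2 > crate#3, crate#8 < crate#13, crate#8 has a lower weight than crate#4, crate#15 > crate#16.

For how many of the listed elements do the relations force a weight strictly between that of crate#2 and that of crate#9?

The relations place crate#9 below crate#2. An element lies strictly between them when it is forced above crate#9 and also forced below crate#2.
Above crate#9: {crate#13, crate#14}. Below crate#2: {crate#12, crate#3, crate#8, crate#16, crate#15, crate#13}.
Intersection: {crate#13} — 1.

1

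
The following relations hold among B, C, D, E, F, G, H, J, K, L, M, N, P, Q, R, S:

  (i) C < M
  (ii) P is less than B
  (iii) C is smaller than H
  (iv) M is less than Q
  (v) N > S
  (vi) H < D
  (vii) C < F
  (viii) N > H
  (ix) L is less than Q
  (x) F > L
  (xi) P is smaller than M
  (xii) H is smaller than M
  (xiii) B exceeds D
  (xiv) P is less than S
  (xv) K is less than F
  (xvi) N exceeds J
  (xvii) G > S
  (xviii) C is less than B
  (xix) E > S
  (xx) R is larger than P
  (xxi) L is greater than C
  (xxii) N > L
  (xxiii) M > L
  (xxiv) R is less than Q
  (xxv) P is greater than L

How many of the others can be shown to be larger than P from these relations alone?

8

Directly above P: S, R, M, B.
One step further: G, Q, N, E (8 so far).
No other element is forced above P by the given relations, so the count is 8.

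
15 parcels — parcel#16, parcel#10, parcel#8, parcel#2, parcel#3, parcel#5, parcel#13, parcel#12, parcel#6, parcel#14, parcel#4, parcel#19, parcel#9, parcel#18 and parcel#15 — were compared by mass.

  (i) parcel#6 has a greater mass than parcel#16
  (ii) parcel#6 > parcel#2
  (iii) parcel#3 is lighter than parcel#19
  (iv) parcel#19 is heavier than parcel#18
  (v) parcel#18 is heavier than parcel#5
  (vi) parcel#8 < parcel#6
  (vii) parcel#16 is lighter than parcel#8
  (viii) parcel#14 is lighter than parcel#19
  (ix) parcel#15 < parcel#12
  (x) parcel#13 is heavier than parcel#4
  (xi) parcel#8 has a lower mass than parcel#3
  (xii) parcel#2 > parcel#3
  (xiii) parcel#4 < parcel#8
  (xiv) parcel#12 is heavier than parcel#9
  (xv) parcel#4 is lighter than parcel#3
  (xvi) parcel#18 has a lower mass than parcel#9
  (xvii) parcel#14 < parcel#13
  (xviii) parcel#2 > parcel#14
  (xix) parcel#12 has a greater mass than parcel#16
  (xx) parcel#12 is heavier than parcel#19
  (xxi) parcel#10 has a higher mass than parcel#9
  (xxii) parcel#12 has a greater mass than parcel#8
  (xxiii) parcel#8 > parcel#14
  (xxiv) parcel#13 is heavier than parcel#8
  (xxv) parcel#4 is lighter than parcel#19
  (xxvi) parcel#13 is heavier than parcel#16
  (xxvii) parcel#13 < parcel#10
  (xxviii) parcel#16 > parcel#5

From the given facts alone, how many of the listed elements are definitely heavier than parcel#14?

8

Directly above parcel#14: parcel#8, parcel#19, parcel#13, parcel#2.
One step further: parcel#3, parcel#10, parcel#12, parcel#6 (8 so far).
Nothing else is reachable above parcel#14; 8 in all.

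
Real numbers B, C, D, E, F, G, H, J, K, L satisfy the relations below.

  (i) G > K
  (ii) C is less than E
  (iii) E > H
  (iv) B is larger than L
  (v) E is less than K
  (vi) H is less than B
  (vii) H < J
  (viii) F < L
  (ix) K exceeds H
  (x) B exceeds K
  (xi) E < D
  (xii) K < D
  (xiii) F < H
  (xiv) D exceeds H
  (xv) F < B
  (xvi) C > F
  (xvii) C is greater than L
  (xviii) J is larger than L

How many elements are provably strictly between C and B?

2

Chaining upward from C reaches: E, K, D, G.
Chaining downward from B reaches: F, H, L, E, K.
Strictly between C and B are those in both lists: E, K — 2 elements.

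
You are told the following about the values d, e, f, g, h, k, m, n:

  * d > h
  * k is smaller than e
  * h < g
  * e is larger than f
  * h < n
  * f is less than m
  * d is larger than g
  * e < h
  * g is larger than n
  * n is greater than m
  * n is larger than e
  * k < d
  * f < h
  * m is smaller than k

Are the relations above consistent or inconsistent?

The single ordering f < m < k < e < h < n < g < d satisfies every listed relation, so no contradiction arises.

consistent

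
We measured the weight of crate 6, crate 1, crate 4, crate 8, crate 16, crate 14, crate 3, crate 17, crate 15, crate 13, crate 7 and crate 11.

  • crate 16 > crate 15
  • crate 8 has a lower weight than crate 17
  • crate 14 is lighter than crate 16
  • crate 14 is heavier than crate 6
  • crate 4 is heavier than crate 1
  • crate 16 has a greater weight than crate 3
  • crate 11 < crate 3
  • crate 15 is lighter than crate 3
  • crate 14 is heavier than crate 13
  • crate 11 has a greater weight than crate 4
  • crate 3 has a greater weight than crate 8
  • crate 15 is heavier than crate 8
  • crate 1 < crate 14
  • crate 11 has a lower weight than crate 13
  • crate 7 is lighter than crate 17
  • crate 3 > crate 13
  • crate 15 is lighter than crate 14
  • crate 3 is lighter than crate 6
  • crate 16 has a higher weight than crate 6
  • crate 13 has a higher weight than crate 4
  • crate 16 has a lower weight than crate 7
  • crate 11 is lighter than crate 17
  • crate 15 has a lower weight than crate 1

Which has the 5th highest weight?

The consecutive relations fix a unique order: crate 8 < crate 15 < crate 1 < crate 4 < crate 11 < crate 13 < crate 3 < crate 6 < crate 14 < crate 16 < crate 7 < crate 17.
Counting 5 from the largest end gives crate 6.

crate 6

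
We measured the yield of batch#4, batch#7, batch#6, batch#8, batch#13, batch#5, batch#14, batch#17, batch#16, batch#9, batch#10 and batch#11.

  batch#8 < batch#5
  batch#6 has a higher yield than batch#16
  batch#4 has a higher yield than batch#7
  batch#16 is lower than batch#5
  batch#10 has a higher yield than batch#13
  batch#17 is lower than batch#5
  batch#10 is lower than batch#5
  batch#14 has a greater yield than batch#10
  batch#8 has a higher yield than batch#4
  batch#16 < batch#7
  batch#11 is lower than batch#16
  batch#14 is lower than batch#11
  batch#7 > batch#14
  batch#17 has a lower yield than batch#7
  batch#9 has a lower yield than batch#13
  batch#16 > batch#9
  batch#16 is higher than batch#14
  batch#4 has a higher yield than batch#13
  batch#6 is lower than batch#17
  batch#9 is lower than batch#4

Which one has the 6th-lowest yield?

Piecing the relations together gives one ordering: batch#9 < batch#13 < batch#10 < batch#14 < batch#11 < batch#16 < batch#6 < batch#17 < batch#7 < batch#4 < batch#8 < batch#5.
The 6th smallest is batch#16.

batch#16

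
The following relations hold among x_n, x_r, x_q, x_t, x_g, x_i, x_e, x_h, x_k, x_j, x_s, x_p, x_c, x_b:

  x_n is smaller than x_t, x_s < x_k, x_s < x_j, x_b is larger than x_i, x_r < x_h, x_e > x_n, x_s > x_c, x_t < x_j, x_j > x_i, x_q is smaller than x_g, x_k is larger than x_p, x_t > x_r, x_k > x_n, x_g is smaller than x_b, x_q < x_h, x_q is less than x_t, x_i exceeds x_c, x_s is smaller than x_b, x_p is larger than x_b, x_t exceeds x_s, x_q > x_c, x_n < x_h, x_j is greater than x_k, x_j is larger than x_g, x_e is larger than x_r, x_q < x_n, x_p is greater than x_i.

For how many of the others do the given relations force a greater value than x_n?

Directly above x_n: x_h, x_e, x_k, x_t.
One step further: x_j (5 so far).
No other element is forced above x_n by the given relations, so the count is 5.

5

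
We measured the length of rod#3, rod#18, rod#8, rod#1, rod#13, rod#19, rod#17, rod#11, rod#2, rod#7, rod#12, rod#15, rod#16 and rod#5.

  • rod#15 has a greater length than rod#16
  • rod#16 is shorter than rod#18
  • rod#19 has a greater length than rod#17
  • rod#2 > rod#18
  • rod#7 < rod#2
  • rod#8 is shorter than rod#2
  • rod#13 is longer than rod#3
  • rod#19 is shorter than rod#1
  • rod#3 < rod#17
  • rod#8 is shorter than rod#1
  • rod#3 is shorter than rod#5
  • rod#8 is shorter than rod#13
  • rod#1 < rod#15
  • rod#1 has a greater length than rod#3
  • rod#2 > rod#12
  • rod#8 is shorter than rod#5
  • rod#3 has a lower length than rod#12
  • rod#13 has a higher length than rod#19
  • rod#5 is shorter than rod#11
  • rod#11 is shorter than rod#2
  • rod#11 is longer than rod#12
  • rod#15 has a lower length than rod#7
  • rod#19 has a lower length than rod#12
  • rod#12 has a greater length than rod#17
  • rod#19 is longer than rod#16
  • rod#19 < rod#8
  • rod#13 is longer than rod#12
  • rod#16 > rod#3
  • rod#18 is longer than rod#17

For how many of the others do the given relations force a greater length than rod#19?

The elements the relations force above rod#19 are rod#8, rod#5, rod#1, rod#12, rod#15, rod#7, rod#13, rod#11, rod#2 — no chain reaches any other.
That is 9.

9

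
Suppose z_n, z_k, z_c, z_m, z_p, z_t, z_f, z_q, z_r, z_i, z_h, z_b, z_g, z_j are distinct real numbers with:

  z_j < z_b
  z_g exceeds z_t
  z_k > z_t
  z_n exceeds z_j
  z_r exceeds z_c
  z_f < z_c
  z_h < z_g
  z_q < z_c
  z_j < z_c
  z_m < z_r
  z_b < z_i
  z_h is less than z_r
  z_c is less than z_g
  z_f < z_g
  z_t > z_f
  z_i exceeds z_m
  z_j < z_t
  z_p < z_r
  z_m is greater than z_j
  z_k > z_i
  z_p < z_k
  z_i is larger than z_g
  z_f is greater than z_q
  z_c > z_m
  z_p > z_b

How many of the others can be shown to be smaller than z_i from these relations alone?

9

From z_i the given relations immediately reach z_b, z_m, z_g.
From those, z_j, z_h, z_f, z_c, z_t — 8 in total.
From those, z_q — 9 in total.
No other element is forced below z_i by the given relations, so the count is 9.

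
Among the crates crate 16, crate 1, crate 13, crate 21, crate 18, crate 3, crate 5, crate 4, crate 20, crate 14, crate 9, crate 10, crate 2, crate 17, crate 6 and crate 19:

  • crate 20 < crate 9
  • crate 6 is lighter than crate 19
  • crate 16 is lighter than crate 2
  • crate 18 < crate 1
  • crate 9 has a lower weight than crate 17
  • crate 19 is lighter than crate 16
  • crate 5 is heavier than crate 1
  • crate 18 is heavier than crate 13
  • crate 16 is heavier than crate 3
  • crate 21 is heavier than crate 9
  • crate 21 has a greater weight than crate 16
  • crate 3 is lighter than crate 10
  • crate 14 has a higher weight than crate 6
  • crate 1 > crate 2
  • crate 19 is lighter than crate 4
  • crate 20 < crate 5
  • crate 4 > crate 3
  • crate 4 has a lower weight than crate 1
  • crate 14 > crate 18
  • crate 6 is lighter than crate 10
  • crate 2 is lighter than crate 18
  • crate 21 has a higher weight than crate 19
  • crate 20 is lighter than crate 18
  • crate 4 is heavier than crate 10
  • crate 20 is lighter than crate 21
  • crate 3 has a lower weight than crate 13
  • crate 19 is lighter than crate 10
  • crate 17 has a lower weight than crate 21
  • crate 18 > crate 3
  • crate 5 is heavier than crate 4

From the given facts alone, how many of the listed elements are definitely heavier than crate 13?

The elements the relations force above crate 13 are crate 18, crate 1, crate 14, crate 5 — no chain reaches any other.
That is 4.

4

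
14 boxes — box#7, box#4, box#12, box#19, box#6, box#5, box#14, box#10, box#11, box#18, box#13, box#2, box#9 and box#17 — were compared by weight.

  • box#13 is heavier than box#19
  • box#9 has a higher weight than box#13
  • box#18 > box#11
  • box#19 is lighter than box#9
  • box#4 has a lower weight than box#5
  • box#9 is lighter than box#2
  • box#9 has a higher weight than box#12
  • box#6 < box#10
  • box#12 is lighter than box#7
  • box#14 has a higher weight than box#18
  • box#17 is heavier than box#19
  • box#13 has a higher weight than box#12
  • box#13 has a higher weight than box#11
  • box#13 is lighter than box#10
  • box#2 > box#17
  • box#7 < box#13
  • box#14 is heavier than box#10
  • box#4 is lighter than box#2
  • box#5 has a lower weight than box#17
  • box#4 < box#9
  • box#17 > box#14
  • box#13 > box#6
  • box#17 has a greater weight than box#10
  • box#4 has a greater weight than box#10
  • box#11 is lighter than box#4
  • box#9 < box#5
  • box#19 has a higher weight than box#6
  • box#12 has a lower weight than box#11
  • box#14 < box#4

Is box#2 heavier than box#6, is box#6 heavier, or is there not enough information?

The relevant relations are box#6 < box#19; box#19 < box#13; box#13 < box#10; box#10 < box#14; box#14 < box#4; box#4 < box#9; box#9 < box#5; box#5 < box#17; box#17 < box#2.
Chaining these gives box#6 < box#19 < box#13 < box#10 < box#14 < box#4 < box#9 < box#5 < box#17 < box#2.
So box#2 is heavier.

box#2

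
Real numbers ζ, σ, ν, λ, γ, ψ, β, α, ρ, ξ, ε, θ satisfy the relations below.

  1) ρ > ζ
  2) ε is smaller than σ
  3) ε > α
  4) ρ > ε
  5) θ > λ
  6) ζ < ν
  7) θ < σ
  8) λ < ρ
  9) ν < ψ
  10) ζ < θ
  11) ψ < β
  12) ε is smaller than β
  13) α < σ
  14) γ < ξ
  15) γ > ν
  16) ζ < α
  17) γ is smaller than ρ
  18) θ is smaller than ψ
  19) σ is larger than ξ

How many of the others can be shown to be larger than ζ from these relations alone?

10

From ζ the given relations immediately reach ν, θ, α, ρ.
From those, γ, ψ, ε, σ — 8 in total.
From those, ξ, β — 10 in total.
Nothing else is reachable above ζ; 10 in all.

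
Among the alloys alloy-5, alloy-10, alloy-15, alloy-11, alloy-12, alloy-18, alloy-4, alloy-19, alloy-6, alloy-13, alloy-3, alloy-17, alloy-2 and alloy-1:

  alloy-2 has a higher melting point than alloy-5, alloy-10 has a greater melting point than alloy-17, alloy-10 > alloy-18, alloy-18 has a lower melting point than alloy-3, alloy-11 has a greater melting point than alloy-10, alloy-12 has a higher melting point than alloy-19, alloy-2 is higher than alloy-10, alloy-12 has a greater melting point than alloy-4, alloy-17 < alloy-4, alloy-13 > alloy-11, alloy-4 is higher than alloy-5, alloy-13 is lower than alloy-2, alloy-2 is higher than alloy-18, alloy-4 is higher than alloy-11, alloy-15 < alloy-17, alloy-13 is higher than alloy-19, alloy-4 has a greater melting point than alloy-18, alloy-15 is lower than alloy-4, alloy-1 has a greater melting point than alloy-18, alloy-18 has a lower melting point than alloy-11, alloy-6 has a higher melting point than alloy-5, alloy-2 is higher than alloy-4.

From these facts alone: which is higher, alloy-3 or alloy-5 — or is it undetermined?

Following every chain through alloy-5: above alloy-5 we get alloy-4, alloy-2, alloy-12, alloy-6.
alloy-3 is not reached, and no chain runs the other way from alloy-3 to alloy-5.
So the given relations leave the order of alloy-5 and alloy-3 undetermined.

undetermined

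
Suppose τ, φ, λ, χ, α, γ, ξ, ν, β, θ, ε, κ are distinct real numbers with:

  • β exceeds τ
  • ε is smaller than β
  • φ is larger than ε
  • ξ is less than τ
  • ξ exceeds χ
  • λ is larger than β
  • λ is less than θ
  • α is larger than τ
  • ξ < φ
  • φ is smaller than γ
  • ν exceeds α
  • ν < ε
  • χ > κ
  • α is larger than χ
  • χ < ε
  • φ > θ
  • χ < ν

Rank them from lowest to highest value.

Nothing is placed below κ, so it is least; from there κ < χ; χ < ξ; ξ < τ; τ < α; α < ν; ν < ε; ε < β; β < λ; λ < θ; θ < φ; φ < γ, each given directly.

κ < χ < ξ < τ < α < ν < ε < β < λ < θ < φ < γ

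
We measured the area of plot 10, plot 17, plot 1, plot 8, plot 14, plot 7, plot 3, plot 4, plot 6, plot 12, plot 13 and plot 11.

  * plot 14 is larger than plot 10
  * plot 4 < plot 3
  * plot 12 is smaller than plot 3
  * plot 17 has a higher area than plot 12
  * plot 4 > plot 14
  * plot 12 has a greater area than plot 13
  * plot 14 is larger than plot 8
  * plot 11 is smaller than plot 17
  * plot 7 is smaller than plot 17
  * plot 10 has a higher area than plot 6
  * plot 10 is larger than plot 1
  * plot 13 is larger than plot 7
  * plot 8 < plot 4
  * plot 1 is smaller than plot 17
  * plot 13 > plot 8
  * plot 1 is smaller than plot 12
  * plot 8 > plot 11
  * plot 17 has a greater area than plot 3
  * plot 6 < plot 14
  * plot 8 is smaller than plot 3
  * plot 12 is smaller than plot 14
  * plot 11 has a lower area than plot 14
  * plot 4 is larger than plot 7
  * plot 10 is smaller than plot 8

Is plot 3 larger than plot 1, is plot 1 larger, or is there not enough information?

Link the given pairs in sequence: plot 1 < plot 10; plot 10 < plot 8; plot 8 < plot 13; plot 13 < plot 12; plot 12 < plot 14; plot 14 < plot 4; plot 4 < plot 3.
Together: plot 1 < plot 10 < plot 8 < plot 13 < plot 12 < plot 14 < plot 4 < plot 3.
So plot 3 is larger.

plot 3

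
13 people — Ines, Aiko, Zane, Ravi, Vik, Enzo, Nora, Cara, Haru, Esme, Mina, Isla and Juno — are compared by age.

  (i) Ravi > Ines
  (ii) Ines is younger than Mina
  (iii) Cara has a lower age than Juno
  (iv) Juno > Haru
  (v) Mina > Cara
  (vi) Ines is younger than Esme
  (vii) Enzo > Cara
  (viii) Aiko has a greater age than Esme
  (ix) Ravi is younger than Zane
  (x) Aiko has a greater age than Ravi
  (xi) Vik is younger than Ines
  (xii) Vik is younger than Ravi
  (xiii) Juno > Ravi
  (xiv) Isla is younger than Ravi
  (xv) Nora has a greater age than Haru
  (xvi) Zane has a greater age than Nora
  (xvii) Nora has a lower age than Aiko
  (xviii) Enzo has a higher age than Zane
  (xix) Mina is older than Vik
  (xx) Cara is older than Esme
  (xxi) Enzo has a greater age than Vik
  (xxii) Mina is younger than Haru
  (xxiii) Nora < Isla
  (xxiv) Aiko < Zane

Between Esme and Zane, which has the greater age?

Zane

The relevant relations are Esme < Cara; Cara < Mina; Mina < Haru; Haru < Nora; Nora < Isla; Isla < Ravi; Ravi < Aiko; Aiko < Zane.
Chaining these gives Esme < Cara < Mina < Haru < Nora < Isla < Ravi < Aiko < Zane.
So Esme < Zane; Zane is the older of the two.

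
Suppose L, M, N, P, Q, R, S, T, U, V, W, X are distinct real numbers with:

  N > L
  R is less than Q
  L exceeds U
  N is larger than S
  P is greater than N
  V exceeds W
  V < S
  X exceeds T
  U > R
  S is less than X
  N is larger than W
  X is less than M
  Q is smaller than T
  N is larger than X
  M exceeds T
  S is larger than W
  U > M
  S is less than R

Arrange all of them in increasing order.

W < V < S < R < Q < T < X < M < U < L < N < P

Each adjacent pair is fixed by a given relation: W < V; V < S; S < R; R < Q; Q < T; T < X; X < M; M < U; U < L; L < N; N < P. Chaining them end to end gives the full order.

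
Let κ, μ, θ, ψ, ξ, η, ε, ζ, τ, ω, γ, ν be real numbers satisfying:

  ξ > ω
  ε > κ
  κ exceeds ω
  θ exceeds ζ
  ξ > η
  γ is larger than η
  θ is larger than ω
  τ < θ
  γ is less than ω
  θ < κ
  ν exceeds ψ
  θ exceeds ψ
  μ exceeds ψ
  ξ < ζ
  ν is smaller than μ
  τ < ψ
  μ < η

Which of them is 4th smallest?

The consecutive relations fix a unique order: τ < ψ < ν < μ < η < γ < ω < ξ < ζ < θ < κ < ε.
The 4th smallest is μ.

μ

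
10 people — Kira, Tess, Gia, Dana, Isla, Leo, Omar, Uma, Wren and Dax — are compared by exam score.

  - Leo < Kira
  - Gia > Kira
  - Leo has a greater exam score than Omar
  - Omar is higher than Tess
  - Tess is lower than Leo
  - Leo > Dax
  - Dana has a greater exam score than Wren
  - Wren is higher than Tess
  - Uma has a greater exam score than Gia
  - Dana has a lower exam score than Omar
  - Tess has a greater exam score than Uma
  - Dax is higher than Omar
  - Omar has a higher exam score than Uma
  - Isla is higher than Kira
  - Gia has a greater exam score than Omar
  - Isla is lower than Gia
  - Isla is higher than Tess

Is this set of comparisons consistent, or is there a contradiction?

inconsistent

We have Gia < Uma stated directly, yet also Uma < Tess < Wren < Dana < Omar < Dax < Leo < Kira < Isla < Gia by chaining the others — so Uma < Gia. Contradiction.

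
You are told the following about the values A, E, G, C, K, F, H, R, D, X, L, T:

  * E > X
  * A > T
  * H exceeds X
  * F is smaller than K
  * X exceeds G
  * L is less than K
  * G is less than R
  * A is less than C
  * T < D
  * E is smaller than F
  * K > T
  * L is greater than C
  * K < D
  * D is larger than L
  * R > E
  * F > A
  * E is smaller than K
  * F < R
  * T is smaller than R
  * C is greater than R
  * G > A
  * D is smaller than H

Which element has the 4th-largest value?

Piecing the relations together gives one ordering: T < A < G < X < E < F < R < C < L < K < D < H.
Counting 4 from the largest end gives L.

L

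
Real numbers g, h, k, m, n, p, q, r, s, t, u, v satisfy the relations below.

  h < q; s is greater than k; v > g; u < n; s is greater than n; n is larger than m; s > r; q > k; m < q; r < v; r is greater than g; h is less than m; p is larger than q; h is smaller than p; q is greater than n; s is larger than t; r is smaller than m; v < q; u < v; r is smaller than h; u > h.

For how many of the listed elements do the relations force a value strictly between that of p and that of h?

Chaining upward from h reaches: m, u, n, v, q, s.
Chaining downward from p reaches: g, r, m, u, n, v, k, q.
Strictly between h and p are those in both lists: m, u, n, v, q — 5 elements.

5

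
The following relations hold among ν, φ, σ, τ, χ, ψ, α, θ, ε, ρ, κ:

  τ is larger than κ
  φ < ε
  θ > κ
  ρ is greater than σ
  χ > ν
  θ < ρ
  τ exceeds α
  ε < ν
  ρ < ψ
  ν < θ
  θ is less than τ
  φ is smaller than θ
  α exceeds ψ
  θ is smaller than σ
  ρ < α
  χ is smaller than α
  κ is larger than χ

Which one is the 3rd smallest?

Piecing the relations together gives one ordering: φ < ε < ν < χ < κ < θ < σ < ρ < ψ < α < τ.
The 3rd smallest is ν.

ν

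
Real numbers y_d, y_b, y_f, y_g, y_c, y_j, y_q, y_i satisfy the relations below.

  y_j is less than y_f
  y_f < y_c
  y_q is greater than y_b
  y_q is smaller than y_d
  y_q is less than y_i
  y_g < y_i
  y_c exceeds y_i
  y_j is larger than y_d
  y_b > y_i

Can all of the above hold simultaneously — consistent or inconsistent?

Chaining the given relations yields y_i < y_b < y_q, so y_i < y_q. But one relation states y_q < y_i. These cannot both hold.

inconsistent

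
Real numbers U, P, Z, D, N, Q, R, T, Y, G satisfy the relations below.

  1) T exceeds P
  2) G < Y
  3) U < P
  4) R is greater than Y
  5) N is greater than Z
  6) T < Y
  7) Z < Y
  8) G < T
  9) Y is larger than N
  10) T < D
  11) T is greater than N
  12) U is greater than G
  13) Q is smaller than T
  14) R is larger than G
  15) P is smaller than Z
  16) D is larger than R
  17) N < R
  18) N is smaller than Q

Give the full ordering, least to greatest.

G < U < P < Z < N < Q < T < Y < R < D

The consecutive links are each given: G < U; U < P; P < Z; Z < N; N < Q; Q < T; T < Y; Y < R; R < D.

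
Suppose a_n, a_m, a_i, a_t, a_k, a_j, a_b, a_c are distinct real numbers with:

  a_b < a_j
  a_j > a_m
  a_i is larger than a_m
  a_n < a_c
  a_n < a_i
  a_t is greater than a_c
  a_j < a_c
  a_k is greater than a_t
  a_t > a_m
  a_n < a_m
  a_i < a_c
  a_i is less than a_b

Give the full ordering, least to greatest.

The consecutive links are each given: a_n < a_m; a_m < a_i; a_i < a_b; a_b < a_j; a_j < a_c; a_c < a_t; a_t < a_k.

a_n < a_m < a_i < a_b < a_j < a_c < a_t < a_k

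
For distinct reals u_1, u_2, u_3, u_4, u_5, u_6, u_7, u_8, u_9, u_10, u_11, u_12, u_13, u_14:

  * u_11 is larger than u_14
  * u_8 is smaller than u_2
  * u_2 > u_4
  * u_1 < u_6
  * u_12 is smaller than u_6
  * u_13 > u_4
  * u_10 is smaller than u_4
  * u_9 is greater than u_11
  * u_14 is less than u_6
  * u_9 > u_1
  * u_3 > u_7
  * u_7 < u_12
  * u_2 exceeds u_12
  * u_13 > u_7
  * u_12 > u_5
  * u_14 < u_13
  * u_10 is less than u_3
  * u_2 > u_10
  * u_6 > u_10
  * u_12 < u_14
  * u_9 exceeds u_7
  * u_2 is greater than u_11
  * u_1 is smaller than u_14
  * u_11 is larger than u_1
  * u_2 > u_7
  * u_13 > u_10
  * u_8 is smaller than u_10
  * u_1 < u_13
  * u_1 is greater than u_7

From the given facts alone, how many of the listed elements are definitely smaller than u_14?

Directly below u_14: u_1, u_12.
One step further: u_7, u_5 (4 so far).
Nothing else is reachable below u_14; 4 in all.

4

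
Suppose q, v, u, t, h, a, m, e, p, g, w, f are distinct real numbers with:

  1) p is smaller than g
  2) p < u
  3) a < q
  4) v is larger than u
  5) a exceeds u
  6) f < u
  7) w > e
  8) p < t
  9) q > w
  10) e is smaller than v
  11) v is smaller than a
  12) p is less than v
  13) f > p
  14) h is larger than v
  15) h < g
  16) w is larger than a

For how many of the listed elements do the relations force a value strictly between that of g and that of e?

2

The relations place e below g. An element lies strictly between them when it is forced above e and also forced below g.
Above e: {v, a, w, h, q}. Below g: {p, f, u, v, h}.
Intersection: {v, h} — 2.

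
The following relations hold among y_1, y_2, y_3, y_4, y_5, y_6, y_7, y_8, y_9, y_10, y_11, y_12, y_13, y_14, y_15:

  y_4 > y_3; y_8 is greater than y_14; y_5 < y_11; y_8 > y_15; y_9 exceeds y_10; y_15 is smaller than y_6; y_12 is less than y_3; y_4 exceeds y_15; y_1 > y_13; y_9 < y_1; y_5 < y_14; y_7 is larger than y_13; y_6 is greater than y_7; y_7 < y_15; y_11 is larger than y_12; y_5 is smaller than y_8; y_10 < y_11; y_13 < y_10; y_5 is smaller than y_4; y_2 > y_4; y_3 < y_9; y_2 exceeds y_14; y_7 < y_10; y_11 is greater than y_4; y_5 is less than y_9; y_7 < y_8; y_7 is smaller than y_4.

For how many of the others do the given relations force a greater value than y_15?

5

Directly above y_15: y_4, y_6, y_8.
One step further: y_2, y_11 (5 so far).
Nothing else is reachable above y_15; 5 in all.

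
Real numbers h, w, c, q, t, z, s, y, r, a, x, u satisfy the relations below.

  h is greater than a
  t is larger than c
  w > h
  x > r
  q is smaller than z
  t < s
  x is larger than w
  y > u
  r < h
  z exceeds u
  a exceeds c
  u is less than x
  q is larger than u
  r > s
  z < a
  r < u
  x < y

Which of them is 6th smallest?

Chaining the given pairs: c < t < s < r < u < q < z < a < h < w < x < y.
Counting 6 from the smallest end gives q.

q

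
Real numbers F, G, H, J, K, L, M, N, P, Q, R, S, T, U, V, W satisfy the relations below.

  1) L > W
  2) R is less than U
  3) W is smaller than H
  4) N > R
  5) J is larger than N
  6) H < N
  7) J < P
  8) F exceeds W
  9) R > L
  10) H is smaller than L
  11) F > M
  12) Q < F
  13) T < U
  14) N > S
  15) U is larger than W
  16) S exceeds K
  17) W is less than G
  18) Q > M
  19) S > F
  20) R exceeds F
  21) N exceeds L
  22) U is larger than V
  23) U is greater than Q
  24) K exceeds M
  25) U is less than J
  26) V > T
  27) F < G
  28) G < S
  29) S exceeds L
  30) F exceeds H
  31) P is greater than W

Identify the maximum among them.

Chaining downward from P: directly below it, W, J; then U, N; then H, L, Q, T, R, V, S; then M, K, F, G.
That covers every other element, and nothing is given above P, so P is the maximum.

P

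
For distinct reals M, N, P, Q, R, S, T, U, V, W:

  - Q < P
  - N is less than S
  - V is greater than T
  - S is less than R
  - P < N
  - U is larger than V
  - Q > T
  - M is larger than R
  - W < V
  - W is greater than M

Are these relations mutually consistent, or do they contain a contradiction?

Every relation is compatible with T < Q < P < N < S < R < M < W < V < U; the set is consistent.

consistent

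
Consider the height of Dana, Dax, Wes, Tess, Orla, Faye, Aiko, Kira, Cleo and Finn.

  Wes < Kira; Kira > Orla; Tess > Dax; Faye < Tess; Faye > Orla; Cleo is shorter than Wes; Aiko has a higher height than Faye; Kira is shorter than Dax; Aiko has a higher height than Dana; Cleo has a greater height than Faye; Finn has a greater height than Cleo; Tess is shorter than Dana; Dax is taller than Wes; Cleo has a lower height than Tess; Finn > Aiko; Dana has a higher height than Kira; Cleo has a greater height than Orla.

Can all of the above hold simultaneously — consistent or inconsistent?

The single ordering Orla < Faye < Cleo < Wes < Kira < Dax < Tess < Dana < Aiko < Finn satisfies every listed relation, so no contradiction arises.

consistent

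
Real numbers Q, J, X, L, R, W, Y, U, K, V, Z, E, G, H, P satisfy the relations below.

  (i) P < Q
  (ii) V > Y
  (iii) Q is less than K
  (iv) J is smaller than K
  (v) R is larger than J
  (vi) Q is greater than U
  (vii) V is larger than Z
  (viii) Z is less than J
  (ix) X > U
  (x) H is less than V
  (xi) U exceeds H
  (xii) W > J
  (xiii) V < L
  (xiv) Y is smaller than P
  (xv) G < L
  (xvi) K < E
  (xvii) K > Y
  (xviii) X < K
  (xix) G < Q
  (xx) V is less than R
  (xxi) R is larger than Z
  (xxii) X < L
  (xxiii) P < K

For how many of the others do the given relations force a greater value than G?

The elements the relations force above G are Q, K, E, L — no chain reaches any other.
That is 4.

4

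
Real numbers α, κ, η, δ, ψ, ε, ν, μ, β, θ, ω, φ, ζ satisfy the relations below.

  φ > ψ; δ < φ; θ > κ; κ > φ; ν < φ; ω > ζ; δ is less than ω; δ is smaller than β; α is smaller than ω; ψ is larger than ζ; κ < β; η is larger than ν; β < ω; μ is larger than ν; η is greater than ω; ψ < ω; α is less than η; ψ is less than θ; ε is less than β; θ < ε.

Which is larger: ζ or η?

η

ζ < ψ and ψ < φ give ζ < φ.
Then φ < κ extends the chain to κ.
With κ < θ: ζ < ψ < φ < κ < θ.
Then θ < ε extends the chain to ε.
With ε < β: ζ < ψ < φ < κ < θ < ε < β.
Then β < ω extends the chain to ω.
With ω < η: ζ < ψ < φ < κ < θ < ε < β < ω < η.
So ζ < η; η is the larger of the two.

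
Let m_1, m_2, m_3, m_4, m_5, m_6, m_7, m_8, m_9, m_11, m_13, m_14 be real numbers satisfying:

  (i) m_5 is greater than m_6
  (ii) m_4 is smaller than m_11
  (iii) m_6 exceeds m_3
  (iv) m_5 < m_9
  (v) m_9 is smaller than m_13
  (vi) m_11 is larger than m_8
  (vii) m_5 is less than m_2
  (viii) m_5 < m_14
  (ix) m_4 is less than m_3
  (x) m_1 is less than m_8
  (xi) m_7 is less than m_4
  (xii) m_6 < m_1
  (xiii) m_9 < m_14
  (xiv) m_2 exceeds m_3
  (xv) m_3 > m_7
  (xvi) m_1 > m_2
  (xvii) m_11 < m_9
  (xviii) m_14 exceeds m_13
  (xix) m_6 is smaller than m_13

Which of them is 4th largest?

Chaining the given pairs: m_7 < m_4 < m_3 < m_6 < m_5 < m_2 < m_1 < m_8 < m_11 < m_9 < m_13 < m_14.
The 4th largest is m_11.

m_11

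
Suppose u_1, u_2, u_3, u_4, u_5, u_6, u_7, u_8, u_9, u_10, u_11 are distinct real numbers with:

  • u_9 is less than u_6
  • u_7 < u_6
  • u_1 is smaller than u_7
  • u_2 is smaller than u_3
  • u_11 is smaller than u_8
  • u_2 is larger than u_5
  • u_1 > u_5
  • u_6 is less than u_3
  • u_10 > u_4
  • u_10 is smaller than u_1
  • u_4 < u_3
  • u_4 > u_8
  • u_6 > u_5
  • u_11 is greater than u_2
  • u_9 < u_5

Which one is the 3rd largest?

The consecutive relations fix a unique order: u_9 < u_5 < u_2 < u_11 < u_8 < u_4 < u_10 < u_1 < u_7 < u_6 < u_3.
The 3rd largest is u_7.

u_7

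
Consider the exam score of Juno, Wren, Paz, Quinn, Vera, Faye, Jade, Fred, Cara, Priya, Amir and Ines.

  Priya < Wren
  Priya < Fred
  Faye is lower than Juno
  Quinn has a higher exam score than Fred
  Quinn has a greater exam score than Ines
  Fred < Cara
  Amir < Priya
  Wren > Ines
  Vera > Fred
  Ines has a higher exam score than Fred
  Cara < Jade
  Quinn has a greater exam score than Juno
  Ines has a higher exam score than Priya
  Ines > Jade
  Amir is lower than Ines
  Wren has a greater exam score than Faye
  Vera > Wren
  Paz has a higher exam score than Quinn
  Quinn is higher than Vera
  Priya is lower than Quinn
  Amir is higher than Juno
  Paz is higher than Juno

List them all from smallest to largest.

Each adjacent pair is fixed by a given relation: Faye < Juno; Juno < Amir; Amir < Priya; Priya < Fred; Fred < Cara; Cara < Jade; Jade < Ines; Ines < Wren; Wren < Vera; Vera < Quinn; Quinn < Paz. Chaining them end to end gives the full order.

Faye < Juno < Amir < Priya < Fred < Cara < Jade < Ines < Wren < Vera < Quinn < Paz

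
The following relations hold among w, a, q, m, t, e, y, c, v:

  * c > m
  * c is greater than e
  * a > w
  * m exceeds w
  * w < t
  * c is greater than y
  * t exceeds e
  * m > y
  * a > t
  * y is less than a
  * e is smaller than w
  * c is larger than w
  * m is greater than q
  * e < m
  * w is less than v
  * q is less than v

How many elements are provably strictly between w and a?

Chaining upward from w reaches: t, v, m, c.
Chaining downward from a reaches: e, y, t.
Strictly between w and a are those in both lists: t — 1 element.

1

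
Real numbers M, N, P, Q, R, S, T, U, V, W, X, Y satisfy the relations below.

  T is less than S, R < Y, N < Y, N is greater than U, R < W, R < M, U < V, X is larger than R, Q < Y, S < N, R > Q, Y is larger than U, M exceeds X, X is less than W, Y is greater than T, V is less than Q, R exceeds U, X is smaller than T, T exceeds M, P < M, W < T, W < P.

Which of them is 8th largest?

Piecing the relations together gives one ordering: U < V < Q < R < X < W < P < M < T < S < N < Y.
The 8th largest is X.

X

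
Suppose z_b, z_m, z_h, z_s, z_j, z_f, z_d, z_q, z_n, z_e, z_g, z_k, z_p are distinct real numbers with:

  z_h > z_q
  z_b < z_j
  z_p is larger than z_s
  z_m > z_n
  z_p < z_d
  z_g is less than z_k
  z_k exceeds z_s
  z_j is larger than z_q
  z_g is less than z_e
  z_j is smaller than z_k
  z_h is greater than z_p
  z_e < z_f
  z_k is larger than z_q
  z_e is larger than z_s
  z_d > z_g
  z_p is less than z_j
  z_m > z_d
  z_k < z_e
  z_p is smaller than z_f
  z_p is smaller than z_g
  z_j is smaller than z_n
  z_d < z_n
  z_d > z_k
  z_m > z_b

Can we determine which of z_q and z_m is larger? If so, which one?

The relevant relations are z_q < z_j; z_j < z_k; z_k < z_d; z_d < z_n; z_n < z_m.
Together: z_q < z_j < z_k < z_d < z_n < z_m.
So z_m is larger.

z_m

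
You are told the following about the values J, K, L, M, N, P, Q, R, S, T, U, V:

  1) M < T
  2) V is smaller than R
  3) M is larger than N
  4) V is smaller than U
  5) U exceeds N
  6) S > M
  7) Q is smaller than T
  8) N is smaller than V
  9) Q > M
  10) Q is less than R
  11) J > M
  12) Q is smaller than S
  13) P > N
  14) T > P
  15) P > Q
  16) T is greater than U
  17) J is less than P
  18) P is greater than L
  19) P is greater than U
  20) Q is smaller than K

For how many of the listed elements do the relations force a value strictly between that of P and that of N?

The relations place N below P. An element lies strictly between them when it is forced above N and also forced below P.
Above N: {V, U, M, J, Q, K, S, R, T}. Below P: {V, L, U, M, J, Q}.
Intersection: {V, U, M, J, Q} — 5.

5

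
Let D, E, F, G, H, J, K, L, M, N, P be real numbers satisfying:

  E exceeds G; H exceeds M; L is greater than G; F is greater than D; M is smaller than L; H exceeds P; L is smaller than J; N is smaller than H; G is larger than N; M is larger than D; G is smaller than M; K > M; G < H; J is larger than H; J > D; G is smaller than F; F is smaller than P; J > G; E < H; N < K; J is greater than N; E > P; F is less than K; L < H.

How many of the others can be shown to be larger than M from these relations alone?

The elements the relations force above M are L, K, H, J — no chain reaches any other.
That is 4.

4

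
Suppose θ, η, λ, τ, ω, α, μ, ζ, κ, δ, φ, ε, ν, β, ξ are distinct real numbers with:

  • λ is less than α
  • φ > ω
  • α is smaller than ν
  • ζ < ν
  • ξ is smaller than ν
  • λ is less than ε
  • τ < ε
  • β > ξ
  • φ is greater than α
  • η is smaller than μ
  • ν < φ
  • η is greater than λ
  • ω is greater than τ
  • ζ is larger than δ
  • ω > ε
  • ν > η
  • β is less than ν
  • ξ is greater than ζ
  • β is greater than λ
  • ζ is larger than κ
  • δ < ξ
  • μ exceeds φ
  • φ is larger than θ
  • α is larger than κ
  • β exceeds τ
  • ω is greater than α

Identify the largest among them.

μ

Chaining downward from μ: directly below it, η, φ; then θ, λ, α, ω, ν; then κ, τ, ε, ζ, ξ, β; then δ.
That covers every other element, and nothing is given above μ, so μ is the largest.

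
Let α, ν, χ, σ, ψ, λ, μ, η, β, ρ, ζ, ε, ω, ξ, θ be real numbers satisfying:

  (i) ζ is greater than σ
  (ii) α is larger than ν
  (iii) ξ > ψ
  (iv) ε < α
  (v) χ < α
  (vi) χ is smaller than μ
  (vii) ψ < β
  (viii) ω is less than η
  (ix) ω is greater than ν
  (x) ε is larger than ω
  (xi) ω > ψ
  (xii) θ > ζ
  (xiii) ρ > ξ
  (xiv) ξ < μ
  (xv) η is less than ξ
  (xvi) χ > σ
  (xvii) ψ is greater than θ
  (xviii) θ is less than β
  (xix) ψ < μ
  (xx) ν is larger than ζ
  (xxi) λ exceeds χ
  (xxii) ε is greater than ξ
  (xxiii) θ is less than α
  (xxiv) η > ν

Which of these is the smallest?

σ

Chaining upward from σ: directly above it, ζ, χ; then θ, ν, λ, α, μ; then ψ, ω, η, β; then ξ, ε; then ρ.
That covers every other element, and nothing is given below σ, so σ is the smallest.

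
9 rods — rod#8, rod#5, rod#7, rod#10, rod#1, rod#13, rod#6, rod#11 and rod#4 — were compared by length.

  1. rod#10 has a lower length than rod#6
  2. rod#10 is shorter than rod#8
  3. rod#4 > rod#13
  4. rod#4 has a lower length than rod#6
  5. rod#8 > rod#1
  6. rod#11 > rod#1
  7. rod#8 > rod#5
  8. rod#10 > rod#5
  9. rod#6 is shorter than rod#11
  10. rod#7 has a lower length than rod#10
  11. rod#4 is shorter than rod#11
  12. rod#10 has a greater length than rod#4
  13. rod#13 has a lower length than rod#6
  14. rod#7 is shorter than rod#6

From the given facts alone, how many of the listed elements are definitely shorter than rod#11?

The elements the relations force below rod#11 are rod#7, rod#13, rod#5, rod#1, rod#4, rod#10, rod#6 — no chain reaches any other.
That is 7.

7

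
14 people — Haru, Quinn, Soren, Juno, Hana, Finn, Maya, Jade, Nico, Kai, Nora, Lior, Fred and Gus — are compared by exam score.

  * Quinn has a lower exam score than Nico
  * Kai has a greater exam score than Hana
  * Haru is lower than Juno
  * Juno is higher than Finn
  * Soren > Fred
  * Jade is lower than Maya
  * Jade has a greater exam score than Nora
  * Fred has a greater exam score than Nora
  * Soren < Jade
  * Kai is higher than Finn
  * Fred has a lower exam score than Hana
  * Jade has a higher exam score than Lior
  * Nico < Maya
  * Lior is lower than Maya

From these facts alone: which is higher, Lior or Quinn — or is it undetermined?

Following every chain through Quinn: above Quinn we get Nico, Maya.
Lior is not reached, and no chain runs the other way from Lior to Quinn.
So the given relations leave the order of Quinn and Lior undetermined.

undetermined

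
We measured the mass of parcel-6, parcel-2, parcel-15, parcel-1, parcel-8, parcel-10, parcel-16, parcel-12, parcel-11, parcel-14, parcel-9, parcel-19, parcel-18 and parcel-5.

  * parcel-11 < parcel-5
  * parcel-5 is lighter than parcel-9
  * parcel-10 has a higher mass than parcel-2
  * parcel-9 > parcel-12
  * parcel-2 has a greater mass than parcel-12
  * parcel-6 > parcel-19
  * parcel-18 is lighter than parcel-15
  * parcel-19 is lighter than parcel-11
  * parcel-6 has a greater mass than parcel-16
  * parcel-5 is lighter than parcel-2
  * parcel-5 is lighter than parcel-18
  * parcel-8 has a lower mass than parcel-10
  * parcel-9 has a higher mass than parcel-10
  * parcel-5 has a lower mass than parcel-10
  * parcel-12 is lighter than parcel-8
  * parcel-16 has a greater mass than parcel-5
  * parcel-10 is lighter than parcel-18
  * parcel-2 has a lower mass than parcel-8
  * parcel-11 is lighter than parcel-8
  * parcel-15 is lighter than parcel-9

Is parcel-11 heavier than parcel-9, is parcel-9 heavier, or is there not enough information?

parcel-11 < parcel-5 and parcel-5 < parcel-2 give parcel-11 < parcel-2.
With parcel-2 < parcel-8: parcel-11 < parcel-5 < parcel-2 < parcel-8.
Then parcel-8 < parcel-10 extends the chain to parcel-10.
With parcel-10 < parcel-18: parcel-11 < parcel-5 < parcel-2 < parcel-8 < parcel-10 < parcel-18.
Then parcel-18 < parcel-15 extends the chain to parcel-15.
Then parcel-15 < parcel-9 extends the chain to parcel-9.
So parcel-9 is heavier.

parcel-9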